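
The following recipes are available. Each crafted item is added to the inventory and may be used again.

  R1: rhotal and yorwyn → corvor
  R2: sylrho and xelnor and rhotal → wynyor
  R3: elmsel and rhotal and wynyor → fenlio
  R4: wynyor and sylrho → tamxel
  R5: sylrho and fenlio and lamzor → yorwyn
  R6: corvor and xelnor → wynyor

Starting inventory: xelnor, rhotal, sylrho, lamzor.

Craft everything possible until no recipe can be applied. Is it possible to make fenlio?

No

fenlio would need elmsel, rhotal, and wynyor (R3), but elmsel is never obtained.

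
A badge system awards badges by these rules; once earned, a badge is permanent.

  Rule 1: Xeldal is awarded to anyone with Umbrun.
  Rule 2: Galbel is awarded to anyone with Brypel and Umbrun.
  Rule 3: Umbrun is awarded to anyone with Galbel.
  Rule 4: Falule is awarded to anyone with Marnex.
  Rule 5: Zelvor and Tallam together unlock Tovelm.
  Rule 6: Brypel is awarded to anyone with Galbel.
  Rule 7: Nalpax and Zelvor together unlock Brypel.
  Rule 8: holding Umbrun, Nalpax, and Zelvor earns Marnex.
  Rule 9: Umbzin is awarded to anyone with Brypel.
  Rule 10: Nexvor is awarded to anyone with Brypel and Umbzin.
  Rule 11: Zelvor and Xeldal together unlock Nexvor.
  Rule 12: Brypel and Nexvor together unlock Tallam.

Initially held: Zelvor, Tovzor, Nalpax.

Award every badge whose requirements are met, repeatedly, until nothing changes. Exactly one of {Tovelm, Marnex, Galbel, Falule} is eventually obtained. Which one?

With Nalpax and Zelvor, Brypel is earned (Rule 7).
With Brypel, Umbzin is earned (Rule 9).
With Brypel and Umbzin, Nexvor is earned (Rule 10).
With Brypel and Nexvor, Tallam is earned (Rule 12).
With Zelvor and Tallam, Tovelm is earned (Rule 5).
Galbel would need Brypel and Umbrun (Rule 2), but Umbrun is never earned. Marnex would need Umbrun, Nalpax, and Zelvor (Rule 8), but Umbrun is never earned. Falule would need Marnex (Rule 4), but Marnex is never earned.

Tovelm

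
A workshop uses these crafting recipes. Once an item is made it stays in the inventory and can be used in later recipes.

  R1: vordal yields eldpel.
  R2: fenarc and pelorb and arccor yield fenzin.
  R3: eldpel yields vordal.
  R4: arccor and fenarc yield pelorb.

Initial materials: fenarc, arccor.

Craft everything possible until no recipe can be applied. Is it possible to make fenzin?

Using R4, arccor and fenarc make pelorb.
Using R2, fenarc, pelorb, and arccor make fenzin.

Yes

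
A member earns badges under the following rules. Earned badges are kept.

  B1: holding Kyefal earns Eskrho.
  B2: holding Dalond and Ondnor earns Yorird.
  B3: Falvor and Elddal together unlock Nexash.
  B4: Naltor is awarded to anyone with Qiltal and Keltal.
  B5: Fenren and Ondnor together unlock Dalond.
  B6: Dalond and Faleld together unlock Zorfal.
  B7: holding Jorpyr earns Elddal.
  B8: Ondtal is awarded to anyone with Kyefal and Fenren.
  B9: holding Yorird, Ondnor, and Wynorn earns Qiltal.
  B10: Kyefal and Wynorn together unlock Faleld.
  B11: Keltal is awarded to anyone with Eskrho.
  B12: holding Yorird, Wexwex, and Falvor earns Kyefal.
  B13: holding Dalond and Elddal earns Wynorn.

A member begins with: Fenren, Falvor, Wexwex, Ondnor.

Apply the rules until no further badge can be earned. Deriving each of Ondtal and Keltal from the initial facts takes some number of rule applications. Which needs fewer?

Ondtal: With Fenren and Ondnor, Dalond is earned (B5). With Dalond and Ondnor, Yorird is earned (B2). With Yorird, Wexwex, and Falvor, Kyefal is earned (B12). With Kyefal and Fenren, Ondtal is earned (B8). [4 rule applications]
Keltal: With Fenren and Ondnor, Dalond is earned (B5). With Dalond and Ondnor, Yorird is earned (B2). With Yorird, Wexwex, and Falvor, Kyefal is earned (B12). With Kyefal, Eskrho is earned (B1). With Eskrho, Keltal is earned (B11). [5 rule applications]
Ondtal needs fewer.

Ondtal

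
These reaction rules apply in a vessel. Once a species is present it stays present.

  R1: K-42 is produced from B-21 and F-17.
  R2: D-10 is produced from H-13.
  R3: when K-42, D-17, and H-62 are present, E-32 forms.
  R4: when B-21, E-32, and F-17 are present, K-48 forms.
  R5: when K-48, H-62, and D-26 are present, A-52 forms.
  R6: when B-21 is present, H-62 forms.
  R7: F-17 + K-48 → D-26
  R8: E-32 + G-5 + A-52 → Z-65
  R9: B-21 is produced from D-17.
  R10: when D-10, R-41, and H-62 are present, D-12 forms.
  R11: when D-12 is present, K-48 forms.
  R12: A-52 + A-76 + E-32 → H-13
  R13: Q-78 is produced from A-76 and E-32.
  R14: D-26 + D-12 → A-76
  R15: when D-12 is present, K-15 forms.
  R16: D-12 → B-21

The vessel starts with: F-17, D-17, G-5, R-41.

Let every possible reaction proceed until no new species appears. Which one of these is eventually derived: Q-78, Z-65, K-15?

Z-65

D-17 present → B-21 forms (R9).
B-21 and F-17 present → K-42 forms (R1).
B-21 present → H-62 forms (R6).
K-42, D-17, and H-62 present → E-32 forms (R3).
B-21, E-32, and F-17 present → K-48 forms (R4).
F-17 and K-48 present → D-26 forms (R7).
K-48, H-62, and D-26 present → A-52 forms (R5).
E-32, G-5, and A-52 present → Z-65 forms (R8).
Q-78 would need A-76 and E-32 (R13), but A-76 never forms. K-15 would need D-12 (R15), but D-12 never forms.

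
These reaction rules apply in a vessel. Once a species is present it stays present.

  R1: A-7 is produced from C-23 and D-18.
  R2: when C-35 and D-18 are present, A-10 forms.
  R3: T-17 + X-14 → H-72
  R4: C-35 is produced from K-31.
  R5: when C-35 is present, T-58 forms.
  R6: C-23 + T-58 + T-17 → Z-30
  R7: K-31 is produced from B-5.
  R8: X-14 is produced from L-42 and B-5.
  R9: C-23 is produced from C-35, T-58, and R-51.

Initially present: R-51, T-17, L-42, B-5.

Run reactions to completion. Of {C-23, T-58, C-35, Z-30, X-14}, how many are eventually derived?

L-42 and B-5 present → X-14 forms (R8).
B-5 present → K-31 forms (R7).
K-31 present → C-35 forms (R4).
C-35 present → T-58 forms (R5).
C-35, T-58, and R-51 present → C-23 forms (R9).
C-23, T-58, and T-17 present → Z-30 forms (R6).
C-23: reached.
T-58: reached.
C-35: reached.
Z-30: reached.
X-14: reached.
All 5 are reached.

5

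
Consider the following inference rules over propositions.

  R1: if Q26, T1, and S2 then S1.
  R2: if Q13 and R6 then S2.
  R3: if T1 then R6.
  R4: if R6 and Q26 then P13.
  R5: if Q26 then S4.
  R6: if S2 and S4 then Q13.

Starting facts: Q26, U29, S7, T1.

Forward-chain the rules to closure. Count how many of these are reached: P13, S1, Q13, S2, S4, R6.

T1 holds, so R6 follows (R3).
From Q26, R5 gives S4.
R6 and Q26 hold, so P13 follows (R4).
P13: reached.
S1 would need Q26, T1, and S2 (R1), but S2 is never established.
Q13 would need S2 and S4 (R6), but S2 is never established.
S2 would need Q13 and R6 (R2), but Q13 is never established.
S4: reached.
R6: reached.
Reached: P13, S4, and R6 — 3 of the 6.

3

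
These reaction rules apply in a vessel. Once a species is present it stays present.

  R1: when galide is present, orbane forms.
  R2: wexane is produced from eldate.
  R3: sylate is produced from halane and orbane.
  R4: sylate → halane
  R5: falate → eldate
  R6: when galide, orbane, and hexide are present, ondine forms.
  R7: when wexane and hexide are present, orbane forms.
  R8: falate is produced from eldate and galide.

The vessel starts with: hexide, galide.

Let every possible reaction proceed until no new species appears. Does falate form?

falate would need eldate and galide (R8), but eldate never forms.

No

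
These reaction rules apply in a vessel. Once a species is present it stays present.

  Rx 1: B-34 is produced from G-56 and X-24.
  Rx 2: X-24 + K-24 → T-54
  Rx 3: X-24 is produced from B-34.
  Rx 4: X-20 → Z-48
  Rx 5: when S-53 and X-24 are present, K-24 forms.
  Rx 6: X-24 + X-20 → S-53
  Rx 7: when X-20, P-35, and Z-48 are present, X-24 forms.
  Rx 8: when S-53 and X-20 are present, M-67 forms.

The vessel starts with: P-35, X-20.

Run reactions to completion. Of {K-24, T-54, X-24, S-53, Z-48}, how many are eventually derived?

X-20 present → Z-48 forms (Rx 4).
X-20, P-35, and Z-48 present → X-24 forms (Rx 7).
X-24 and X-20 present → S-53 forms (Rx 6).
S-53 and X-24 present → K-24 forms (Rx 5).
X-24 and K-24 present → T-54 forms (Rx 2).
K-24: reached.
T-54: reached.
X-24: reached.
S-53: reached.
Z-48: reached.
All 5 are reached.

5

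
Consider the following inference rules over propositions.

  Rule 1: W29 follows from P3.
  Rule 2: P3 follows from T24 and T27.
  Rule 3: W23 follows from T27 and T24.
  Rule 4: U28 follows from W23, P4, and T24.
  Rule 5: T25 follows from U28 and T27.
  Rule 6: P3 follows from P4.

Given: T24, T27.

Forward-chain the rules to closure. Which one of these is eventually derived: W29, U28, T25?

T24 and T27 hold, so P3 follows (Rule 2).
From P3, Rule 1 gives W29.
T25 would need U28 and T27 (Rule 5), but U28 is never established. U28 would need W23, P4, and T24 (Rule 4), but P4 is never established.

W29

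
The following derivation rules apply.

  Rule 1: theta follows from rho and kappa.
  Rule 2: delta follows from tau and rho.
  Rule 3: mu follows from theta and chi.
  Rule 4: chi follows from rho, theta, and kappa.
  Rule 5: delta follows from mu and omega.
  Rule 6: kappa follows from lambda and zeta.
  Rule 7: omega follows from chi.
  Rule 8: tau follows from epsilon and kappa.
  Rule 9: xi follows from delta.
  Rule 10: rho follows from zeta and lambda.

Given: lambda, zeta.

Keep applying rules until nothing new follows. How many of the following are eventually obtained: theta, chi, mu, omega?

From zeta and lambda, Rule 10 gives rho.
lambda and zeta hold, so kappa follows (Rule 6).
rho and kappa hold, so theta follows (Rule 1).
rho, theta, and kappa hold, so chi follows (Rule 4).
From chi, Rule 7 gives omega.
theta and chi hold, so mu follows (Rule 3).
theta: reached.
chi: reached.
mu: reached.
omega: reached.
All 4 are reached.

4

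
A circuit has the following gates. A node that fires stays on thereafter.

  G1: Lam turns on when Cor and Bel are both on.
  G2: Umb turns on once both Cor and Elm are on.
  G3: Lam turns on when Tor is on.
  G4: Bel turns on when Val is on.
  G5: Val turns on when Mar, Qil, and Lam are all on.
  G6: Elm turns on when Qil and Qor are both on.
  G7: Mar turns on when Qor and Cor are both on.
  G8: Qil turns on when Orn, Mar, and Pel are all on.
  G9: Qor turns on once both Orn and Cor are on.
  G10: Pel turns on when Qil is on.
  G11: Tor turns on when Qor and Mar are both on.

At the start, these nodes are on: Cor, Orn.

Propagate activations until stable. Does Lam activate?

Yes

Orn and Cor are on, so Qor turns on (G9).
Qor and Cor are on, so Mar turns on (G7).
Qor and Mar are on, so Tor turns on (G11).
G3: Tor on → Lam on.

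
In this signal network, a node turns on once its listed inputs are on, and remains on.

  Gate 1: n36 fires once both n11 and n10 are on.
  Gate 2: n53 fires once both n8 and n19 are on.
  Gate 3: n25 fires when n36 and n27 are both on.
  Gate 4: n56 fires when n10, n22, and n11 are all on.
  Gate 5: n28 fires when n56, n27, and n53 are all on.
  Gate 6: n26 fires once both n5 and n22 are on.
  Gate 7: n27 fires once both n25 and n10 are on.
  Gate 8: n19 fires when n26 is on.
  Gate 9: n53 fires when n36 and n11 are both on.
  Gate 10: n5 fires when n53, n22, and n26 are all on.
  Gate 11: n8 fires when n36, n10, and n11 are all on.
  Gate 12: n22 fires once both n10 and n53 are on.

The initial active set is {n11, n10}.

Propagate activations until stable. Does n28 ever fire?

n28 would need n56, n27, and n53 (Gate 5), but n27 never turns on.

No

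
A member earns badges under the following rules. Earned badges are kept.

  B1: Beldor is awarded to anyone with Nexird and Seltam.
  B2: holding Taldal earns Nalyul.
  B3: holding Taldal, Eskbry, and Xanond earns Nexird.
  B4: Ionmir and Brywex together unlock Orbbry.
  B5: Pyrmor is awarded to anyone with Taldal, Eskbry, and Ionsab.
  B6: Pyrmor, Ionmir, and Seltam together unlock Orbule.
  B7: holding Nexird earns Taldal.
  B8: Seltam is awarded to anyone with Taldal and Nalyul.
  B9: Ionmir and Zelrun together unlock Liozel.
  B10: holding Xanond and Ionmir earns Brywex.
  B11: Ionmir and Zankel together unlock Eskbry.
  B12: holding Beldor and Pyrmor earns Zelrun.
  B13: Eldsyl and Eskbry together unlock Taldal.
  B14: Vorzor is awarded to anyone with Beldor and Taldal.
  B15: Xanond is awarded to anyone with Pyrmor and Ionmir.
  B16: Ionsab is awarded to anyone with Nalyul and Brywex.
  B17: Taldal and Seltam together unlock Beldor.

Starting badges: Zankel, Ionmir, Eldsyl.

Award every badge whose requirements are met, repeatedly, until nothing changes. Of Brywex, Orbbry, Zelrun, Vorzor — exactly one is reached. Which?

With Ionmir and Zankel, Eskbry is earned (B11).
With Eldsyl and Eskbry, Taldal is earned (B13).
With Taldal, Nalyul is earned (B2).
With Taldal and Nalyul, Seltam is earned (B8).
With Taldal and Seltam, Beldor is earned (B17).
With Beldor and Taldal, Vorzor is earned (B14).
Zelrun would need Beldor and Pyrmor (B12), but Pyrmor is never earned. Orbbry would need Ionmir and Brywex (B4), but Brywex is never earned. Brywex would need Xanond and Ionmir (B10), but Xanond is never earned.

Vorzor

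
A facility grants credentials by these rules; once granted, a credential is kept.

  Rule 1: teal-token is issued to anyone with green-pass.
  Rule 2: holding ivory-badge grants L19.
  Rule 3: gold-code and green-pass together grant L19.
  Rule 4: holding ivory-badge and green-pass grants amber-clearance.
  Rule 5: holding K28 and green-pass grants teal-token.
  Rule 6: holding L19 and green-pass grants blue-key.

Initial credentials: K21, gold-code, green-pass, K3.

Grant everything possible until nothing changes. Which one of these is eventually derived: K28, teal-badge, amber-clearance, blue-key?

blue-key

Holding gold-code and green-pass grants L19 (Rule 3).
Holding L19 and green-pass grants blue-key (Rule 6).
amber-clearance would need ivory-badge and green-pass (Rule 4), but ivory-badge is never granted. No rule produces K28, and it is not given. No rule produces teal-badge, and it is not given.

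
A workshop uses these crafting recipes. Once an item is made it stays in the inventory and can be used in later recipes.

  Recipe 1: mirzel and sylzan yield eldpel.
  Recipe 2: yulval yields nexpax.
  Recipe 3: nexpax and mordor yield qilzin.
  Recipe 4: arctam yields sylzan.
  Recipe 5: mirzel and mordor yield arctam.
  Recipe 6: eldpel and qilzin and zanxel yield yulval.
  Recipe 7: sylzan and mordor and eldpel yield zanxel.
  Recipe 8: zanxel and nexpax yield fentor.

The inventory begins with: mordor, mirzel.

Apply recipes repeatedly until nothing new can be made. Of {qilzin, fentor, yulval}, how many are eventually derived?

0

qilzin would need nexpax and mordor (Recipe 3), but nexpax is never obtained.
fentor would need zanxel and nexpax (Recipe 8), but nexpax is never obtained.
yulval would need eldpel, qilzin, and zanxel (Recipe 6), but qilzin is never obtained.
None of the 3 are reached.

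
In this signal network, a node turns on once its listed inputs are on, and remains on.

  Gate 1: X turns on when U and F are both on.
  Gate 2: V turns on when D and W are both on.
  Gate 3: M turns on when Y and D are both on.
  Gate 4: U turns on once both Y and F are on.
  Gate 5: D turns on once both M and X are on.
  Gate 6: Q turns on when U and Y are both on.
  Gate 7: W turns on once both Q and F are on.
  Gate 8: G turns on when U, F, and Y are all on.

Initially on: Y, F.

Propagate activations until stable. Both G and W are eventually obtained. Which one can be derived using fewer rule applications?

G: Gate 4: Y and F on → U on. Gate 8: U, F, and Y on → G on. [2 rule applications]
W: Gate 4: Y and F on → U on. Gate 6: U and Y on → Q on. Q and F are on, so W turns on (Gate 7). [3 rule applications]
G needs fewer.

G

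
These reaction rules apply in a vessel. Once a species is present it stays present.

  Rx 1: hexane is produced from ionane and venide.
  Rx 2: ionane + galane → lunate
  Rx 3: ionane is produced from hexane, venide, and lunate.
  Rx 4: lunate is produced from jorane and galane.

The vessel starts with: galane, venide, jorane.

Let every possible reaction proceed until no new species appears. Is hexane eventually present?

No

hexane would need ionane and venide (Rx 1), but ionane never forms.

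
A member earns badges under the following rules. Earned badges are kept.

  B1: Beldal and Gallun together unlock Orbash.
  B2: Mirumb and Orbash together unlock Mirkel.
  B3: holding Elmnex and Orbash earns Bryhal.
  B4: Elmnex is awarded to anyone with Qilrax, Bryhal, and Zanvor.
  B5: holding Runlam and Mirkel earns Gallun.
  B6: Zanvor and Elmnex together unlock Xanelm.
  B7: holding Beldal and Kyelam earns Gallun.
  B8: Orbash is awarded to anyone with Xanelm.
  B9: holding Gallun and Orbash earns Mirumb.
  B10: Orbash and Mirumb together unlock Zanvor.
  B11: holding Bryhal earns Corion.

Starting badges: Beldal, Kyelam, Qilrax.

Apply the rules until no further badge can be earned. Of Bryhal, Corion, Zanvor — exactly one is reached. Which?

Zanvor

With Beldal and Kyelam, Gallun is earned (B7).
With Beldal and Gallun, Orbash is earned (B1).
With Gallun and Orbash, Mirumb is earned (B9).
With Orbash and Mirumb, Zanvor is earned (B10).
Corion would need Bryhal (B11), but Bryhal is never earned. Bryhal would need Elmnex and Orbash (B3), but Elmnex is never earned.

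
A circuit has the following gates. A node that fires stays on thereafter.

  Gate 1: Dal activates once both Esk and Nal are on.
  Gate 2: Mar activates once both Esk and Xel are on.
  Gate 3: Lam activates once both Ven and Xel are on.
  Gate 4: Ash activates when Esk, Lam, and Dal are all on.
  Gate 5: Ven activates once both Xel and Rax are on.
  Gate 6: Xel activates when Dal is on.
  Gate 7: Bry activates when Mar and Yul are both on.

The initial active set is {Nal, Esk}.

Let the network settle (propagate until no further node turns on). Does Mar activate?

Yes

Esk and Nal are on, so Dal activates (Gate 1).
Dal is on, so Xel activates (Gate 6).
Esk and Xel are on, so Mar activates (Gate 2).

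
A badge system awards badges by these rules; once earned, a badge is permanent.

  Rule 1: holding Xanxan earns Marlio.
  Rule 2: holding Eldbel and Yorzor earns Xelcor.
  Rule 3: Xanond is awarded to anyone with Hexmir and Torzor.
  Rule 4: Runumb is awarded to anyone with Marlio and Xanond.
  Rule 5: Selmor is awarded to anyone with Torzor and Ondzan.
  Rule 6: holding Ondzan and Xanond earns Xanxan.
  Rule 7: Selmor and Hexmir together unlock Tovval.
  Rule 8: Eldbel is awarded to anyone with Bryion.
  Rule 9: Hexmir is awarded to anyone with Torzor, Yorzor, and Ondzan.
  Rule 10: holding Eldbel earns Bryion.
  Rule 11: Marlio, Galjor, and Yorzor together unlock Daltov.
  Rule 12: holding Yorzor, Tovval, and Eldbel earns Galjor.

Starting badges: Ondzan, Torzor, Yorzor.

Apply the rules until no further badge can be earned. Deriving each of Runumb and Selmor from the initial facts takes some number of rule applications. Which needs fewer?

Selmor: With Torzor and Ondzan, Selmor is earned (Rule 5). [1 rule application]
Runumb: With Torzor, Yorzor, and Ondzan, Hexmir is earned (Rule 9). With Hexmir and Torzor, Xanond is earned (Rule 3). With Ondzan and Xanond, Xanxan is earned (Rule 6). With Xanxan, Marlio is earned (Rule 1). With Marlio and Xanond, Runumb is earned (Rule 4). [5 rule applications]
Selmor needs fewer.

Selmor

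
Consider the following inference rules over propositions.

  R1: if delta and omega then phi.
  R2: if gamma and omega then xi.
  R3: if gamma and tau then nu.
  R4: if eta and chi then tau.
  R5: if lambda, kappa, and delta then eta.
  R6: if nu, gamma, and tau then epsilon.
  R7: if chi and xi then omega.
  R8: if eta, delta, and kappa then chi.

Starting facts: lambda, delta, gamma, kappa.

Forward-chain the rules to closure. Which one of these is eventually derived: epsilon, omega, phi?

lambda, kappa, and delta hold, so eta follows (R5).
eta, delta, and kappa hold, so chi follows (R8).
From eta and chi, R4 gives tau.
gamma and tau hold, so nu follows (R3).
From nu, gamma, and tau, R6 gives epsilon.
phi would need delta and omega (R1), but omega is never established. omega would need chi and xi (R7), but xi is never established.

epsilon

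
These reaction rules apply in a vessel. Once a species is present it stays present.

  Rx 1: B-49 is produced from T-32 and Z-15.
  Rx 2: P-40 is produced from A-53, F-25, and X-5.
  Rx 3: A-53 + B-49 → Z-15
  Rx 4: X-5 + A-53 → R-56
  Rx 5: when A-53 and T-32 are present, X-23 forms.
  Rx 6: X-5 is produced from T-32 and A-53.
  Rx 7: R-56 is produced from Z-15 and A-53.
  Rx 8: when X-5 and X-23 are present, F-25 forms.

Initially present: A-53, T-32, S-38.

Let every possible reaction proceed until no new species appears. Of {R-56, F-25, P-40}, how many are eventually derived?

A-53 and T-32 present → X-23 forms (Rx 5).
T-32 and A-53 present → X-5 forms (Rx 6).
X-5 and A-53 present → R-56 forms (Rx 4).
X-5 and X-23 present → F-25 forms (Rx 8).
A-53, F-25, and X-5 present → P-40 forms (Rx 2).
R-56: reached.
F-25: reached.
P-40: reached.
All 3 are reached.

3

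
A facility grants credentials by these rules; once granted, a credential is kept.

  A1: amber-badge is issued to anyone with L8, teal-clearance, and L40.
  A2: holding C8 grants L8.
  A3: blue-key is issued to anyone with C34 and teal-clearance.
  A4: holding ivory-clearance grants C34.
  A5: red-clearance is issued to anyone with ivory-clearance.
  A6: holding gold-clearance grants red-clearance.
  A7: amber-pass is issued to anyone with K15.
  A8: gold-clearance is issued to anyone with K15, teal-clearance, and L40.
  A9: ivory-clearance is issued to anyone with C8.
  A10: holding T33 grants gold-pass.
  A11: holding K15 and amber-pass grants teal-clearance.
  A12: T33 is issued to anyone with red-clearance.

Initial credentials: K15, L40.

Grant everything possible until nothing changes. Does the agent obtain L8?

No

L8 would need C8 (A2), but C8 is never granted.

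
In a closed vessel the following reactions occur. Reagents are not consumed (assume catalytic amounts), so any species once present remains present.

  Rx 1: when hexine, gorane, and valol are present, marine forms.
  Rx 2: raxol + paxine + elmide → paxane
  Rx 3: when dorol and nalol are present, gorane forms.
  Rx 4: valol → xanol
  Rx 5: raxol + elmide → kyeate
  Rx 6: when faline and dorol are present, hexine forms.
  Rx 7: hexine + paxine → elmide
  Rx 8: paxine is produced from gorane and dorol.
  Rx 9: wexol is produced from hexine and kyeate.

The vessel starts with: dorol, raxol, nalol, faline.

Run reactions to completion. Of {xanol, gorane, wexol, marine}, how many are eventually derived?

2

faline and dorol present → hexine forms (Rx 6).
dorol and nalol present → gorane forms (Rx 3).
gorane and dorol present → paxine forms (Rx 8).
hexine and paxine present → elmide forms (Rx 7).
raxol and elmide present → kyeate forms (Rx 5).
hexine and kyeate present → wexol forms (Rx 9).
xanol would need valol (Rx 4), but valol never forms.
gorane: reached.
wexol: reached.
marine would need hexine, gorane, and valol (Rx 1), but valol never forms.
Reached: gorane and wexol — 2 of the 4.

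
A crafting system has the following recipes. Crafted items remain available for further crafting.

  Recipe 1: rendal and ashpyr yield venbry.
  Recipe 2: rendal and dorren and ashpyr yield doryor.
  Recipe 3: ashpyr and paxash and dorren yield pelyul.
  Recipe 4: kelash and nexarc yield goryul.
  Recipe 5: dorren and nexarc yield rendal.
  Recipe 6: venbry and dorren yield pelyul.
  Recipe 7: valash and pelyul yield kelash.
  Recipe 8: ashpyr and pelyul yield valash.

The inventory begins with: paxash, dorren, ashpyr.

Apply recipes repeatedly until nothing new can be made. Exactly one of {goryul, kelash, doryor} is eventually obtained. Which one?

Using Recipe 3, ashpyr, paxash, and dorren make pelyul.
Using Recipe 8, ashpyr and pelyul make valash.
valash and pelyul → kelash (Recipe 7).
doryor would need rendal, dorren, and ashpyr (Recipe 2), but rendal is never obtained. goryul would need kelash and nexarc (Recipe 4), but nexarc is never obtained.

kelash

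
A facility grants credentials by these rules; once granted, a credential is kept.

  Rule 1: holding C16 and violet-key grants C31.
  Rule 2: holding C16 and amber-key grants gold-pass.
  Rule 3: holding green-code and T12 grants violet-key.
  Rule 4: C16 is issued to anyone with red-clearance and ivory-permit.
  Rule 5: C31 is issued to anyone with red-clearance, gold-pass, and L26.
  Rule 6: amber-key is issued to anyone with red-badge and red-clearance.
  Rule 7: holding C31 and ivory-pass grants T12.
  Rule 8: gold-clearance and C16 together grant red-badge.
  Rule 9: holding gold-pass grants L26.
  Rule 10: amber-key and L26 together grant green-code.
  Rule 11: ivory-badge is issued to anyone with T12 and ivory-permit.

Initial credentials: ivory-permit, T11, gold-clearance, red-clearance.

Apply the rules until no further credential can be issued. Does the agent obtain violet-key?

violet-key would need green-code and T12 (Rule 3), but T12 is never granted.

No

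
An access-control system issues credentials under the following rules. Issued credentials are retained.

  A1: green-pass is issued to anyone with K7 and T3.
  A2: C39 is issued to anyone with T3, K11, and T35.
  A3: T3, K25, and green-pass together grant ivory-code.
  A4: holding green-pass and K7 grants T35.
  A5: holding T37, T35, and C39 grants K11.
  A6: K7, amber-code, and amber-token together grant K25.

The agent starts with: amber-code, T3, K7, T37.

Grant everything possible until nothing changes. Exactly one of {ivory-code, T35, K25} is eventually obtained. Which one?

Holding K7 and T3 grants green-pass (A1).
Holding green-pass and K7 grants T35 (A4).
ivory-code would need T3, K25, and green-pass (A3), but K25 is never granted. K25 would need K7, amber-code, and amber-token (A6), but amber-token is never granted.

T35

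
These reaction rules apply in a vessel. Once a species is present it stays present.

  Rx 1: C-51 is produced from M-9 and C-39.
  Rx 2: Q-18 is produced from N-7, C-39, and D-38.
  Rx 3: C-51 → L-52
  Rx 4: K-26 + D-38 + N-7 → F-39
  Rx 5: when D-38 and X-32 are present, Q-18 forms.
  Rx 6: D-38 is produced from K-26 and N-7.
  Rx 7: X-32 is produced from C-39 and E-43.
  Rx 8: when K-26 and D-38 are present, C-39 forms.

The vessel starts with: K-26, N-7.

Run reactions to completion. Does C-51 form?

C-51 would need M-9 and C-39 (Rx 1), but M-9 never forms.

No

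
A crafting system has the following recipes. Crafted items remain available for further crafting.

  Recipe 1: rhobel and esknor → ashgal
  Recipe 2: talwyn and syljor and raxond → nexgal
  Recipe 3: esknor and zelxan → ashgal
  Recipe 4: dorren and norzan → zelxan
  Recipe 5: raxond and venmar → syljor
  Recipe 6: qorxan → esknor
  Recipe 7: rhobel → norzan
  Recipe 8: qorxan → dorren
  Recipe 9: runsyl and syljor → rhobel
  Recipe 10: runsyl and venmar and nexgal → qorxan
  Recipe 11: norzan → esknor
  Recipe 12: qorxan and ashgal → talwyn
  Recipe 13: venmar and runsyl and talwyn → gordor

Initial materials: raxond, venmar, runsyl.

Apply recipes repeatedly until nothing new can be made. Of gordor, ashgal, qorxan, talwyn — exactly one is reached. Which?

ashgal

raxond and venmar → syljor (Recipe 5).
Using Recipe 9, runsyl and syljor make rhobel.
Using Recipe 7, rhobel makes norzan.
Using Recipe 11, norzan makes esknor.
rhobel and esknor → ashgal (Recipe 1).
qorxan would need runsyl, venmar, and nexgal (Recipe 10), but nexgal is never obtained. talwyn would need qorxan and ashgal (Recipe 12), but qorxan is never obtained. gordor would need venmar, runsyl, and talwyn (Recipe 13), but talwyn is never obtained.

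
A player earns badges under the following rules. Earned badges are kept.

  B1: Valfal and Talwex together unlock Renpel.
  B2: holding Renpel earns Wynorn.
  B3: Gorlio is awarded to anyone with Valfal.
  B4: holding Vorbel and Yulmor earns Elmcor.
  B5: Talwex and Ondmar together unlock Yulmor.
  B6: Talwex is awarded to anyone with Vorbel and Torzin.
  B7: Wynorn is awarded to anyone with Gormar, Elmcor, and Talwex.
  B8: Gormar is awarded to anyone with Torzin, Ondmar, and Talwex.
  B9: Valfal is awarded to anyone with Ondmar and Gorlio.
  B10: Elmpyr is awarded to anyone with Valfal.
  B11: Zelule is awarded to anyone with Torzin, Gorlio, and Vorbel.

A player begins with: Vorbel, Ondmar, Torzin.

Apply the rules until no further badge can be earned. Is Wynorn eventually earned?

With Vorbel and Torzin, Talwex is earned (B6).
With Torzin, Ondmar, and Talwex, Gormar is earned (B8).
With Talwex and Ondmar, Yulmor is earned (B5).
With Vorbel and Yulmor, Elmcor is earned (B4).
With Gormar, Elmcor, and Talwex, Wynorn is earned (B7).

Yes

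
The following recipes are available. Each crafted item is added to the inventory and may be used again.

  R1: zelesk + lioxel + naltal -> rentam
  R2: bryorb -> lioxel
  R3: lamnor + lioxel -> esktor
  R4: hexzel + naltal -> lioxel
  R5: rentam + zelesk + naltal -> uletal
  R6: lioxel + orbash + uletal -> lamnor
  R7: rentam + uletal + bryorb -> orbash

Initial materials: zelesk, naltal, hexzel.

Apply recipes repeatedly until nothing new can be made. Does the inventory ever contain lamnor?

lamnor would need lioxel, orbash, and uletal (R6), but orbash is never obtained.

No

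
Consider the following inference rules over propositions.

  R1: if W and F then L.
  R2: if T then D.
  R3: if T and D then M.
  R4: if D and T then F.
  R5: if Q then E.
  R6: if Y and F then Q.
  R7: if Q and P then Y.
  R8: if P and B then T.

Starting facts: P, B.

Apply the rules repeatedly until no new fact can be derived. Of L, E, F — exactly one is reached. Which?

P and B hold, so T follows (R8).
From T, R2 gives D.
From D and T, R4 gives F.
E would need Q (R5), but Q is never established. L would need W and F (R1), but W is never established.

F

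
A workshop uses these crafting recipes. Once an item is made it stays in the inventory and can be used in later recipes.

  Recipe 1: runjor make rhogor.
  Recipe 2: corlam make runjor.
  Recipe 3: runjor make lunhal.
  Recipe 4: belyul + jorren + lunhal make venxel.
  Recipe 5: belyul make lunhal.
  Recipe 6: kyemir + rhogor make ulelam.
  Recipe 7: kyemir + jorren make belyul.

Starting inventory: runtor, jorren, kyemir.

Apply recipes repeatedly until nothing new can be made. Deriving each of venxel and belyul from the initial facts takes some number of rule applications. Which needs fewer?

belyul

belyul: kyemir + jorren → belyul (Recipe 7). [1 rule application]
venxel: Using Recipe 7, kyemir and jorren make belyul. Using Recipe 5, belyul makes lunhal. Using Recipe 4, belyul, jorren, and lunhal make venxel. [3 rule applications]
belyul needs fewer.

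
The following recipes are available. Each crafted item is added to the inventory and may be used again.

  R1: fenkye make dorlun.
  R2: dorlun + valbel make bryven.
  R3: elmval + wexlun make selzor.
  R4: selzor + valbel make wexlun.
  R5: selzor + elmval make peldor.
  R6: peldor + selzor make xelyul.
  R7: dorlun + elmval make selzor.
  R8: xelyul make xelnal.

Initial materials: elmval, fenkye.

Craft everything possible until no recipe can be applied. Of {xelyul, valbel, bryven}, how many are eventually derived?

1

Using R1, fenkye makes dorlun.
Using R7, dorlun and elmval make selzor.
selzor + elmval → peldor (R5).
Using R6, peldor and selzor make xelyul.
xelyul: reached.
No rule produces valbel, and it is not given.
bryven would need dorlun and valbel (R2), but valbel is never obtained.
Reached: xelyul — 1 of the 3.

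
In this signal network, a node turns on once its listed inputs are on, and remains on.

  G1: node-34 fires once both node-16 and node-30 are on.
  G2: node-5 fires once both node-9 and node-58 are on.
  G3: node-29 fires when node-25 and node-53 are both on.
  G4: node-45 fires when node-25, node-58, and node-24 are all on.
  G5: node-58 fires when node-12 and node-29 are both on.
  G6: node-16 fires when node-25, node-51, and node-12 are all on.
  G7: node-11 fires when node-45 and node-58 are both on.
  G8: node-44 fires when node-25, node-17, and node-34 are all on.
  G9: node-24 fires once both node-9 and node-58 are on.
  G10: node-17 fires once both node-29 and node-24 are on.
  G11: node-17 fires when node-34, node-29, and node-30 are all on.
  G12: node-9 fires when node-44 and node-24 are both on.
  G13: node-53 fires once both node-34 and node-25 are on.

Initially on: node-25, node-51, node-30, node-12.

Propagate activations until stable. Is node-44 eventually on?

G6: node-25, node-51, and node-12 on → node-16 on.
node-16 and node-30 are on, so node-34 fires (G1).
G13: node-34 and node-25 on → node-53 on.
node-25 and node-53 are on, so node-29 fires (G3).
G11: node-34, node-29, and node-30 on → node-17 on.
G8: node-25, node-17, and node-34 on → node-44 on.

Yes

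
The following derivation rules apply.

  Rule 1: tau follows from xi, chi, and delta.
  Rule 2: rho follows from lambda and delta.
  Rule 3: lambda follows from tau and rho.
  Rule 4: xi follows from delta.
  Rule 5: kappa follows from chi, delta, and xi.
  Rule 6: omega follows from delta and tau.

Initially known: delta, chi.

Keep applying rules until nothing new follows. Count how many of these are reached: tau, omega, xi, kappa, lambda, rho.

delta holds, so xi follows (Rule 4).
From xi, chi, and delta, Rule 1 gives tau.
From chi, delta, and xi, Rule 5 gives kappa.
From delta and tau, Rule 6 gives omega.
tau: reached.
omega: reached.
xi: reached.
kappa: reached.
lambda would need tau and rho (Rule 3), but rho is never established.
rho would need lambda and delta (Rule 2), but lambda is never established.
Reached: tau, omega, xi, and kappa — 4 of the 6.

4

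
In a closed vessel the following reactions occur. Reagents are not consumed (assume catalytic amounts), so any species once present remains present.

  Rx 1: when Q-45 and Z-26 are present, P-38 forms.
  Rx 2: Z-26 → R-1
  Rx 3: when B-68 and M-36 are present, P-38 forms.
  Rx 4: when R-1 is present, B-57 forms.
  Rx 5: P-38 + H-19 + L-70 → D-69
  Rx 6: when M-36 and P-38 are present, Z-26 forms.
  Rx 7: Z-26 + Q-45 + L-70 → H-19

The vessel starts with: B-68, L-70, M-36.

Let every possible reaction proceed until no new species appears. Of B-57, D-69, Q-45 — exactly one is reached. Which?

B-68 and M-36 present → P-38 forms (Rx 3).
M-36 and P-38 present → Z-26 forms (Rx 6).
Z-26 present → R-1 forms (Rx 2).
R-1 present → B-57 forms (Rx 4).
D-69 would need P-38, H-19, and L-70 (Rx 5), but H-19 never forms. No rule produces Q-45, and it is not given.

B-57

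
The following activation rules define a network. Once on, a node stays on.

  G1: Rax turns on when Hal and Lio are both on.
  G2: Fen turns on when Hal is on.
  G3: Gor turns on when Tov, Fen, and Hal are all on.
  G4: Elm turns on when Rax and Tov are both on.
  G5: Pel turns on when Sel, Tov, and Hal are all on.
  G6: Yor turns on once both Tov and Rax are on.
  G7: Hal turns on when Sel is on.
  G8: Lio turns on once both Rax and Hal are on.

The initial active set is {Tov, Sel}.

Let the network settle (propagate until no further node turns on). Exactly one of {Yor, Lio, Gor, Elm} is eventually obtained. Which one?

Gor

G7: Sel on → Hal on.
G2: Hal on → Fen on.
Tov, Fen, and Hal are on, so Gor turns on (G3).
Yor would need Tov and Rax (G6), but Rax never turns on. Lio would need Rax and Hal (G8), but Rax never turns on. Elm would need Rax and Tov (G4), but Rax never turns on.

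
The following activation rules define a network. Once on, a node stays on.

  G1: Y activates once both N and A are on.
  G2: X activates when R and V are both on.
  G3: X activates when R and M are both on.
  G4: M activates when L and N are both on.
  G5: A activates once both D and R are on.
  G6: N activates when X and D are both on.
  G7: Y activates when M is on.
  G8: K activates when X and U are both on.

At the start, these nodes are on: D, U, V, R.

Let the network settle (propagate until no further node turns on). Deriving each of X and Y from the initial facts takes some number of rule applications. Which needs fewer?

X

X: G2: R and V on → X on. [1 rule application]
Y: R and V are on, so X activates (G2). G5: D and R on → A on. G6: X and D on → N on. N and A are on, so Y activates (G1). [4 rule applications]
X needs fewer.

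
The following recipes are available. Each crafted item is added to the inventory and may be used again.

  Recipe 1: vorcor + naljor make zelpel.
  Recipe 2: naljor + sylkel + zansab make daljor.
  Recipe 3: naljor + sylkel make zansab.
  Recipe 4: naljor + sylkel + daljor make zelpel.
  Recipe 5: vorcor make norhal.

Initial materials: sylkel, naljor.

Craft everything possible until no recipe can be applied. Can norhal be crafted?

No

norhal would need vorcor (Recipe 5), but vorcor is never obtained.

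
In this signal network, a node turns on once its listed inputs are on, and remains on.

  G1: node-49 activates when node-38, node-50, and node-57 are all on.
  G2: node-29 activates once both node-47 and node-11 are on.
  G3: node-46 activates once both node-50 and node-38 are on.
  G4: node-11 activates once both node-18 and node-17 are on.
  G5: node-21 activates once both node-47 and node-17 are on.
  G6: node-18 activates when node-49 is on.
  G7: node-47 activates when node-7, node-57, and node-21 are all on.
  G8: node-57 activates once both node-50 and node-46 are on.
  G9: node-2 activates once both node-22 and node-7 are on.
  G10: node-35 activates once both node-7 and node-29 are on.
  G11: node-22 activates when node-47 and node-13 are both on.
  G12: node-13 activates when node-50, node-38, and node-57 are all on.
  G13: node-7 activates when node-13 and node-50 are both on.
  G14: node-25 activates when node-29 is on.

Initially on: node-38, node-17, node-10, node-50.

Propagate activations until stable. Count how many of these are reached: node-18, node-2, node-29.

1

G3: node-50 and node-38 on → node-46 on.
node-50 and node-46 are on, so node-57 activates (G8).
G1: node-38, node-50, and node-57 on → node-49 on.
G6: node-49 on → node-18 on.
node-18: reached.
node-2 would need node-22 and node-7 (G9), but node-22 never turns on.
node-29 would need node-47 and node-11 (G2), but node-47 never turns on.
Reached: node-18 — 1 of the 3.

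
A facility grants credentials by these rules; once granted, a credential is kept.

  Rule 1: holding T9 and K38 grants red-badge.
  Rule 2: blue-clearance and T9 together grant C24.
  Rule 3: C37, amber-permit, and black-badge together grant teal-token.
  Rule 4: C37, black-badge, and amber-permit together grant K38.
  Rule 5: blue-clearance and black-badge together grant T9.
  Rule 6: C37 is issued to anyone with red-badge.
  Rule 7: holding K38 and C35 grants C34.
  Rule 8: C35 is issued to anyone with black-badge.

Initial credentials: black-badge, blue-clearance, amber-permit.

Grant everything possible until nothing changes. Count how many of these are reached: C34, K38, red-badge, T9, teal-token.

1

Holding blue-clearance and black-badge grants T9 (Rule 5).
C34 would need K38 and C35 (Rule 7), but K38 is never granted.
K38 would need C37, black-badge, and amber-permit (Rule 4), but C37 is never granted.
red-badge would need T9 and K38 (Rule 1), but K38 is never granted.
T9: reached.
teal-token would need C37, amber-permit, and black-badge (Rule 3), but C37 is never granted.
Reached: T9 — 1 of the 5.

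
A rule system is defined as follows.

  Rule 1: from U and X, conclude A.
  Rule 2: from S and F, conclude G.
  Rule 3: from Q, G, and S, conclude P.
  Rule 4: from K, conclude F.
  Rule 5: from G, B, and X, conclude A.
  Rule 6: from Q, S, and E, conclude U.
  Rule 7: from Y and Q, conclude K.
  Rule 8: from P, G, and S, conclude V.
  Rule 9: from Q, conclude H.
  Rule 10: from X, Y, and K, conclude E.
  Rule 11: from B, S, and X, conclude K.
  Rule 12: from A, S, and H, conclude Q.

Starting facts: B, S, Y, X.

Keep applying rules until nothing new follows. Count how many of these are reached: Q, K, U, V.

1

From B, S, and X, Rule 11 gives K.
Q would need A, S, and H (Rule 12), but H is never established.
K: reached.
U would need Q, S, and E (Rule 6), but Q is never established.
V would need P, G, and S (Rule 8), but P is never established.
Reached: K — 1 of the 4.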